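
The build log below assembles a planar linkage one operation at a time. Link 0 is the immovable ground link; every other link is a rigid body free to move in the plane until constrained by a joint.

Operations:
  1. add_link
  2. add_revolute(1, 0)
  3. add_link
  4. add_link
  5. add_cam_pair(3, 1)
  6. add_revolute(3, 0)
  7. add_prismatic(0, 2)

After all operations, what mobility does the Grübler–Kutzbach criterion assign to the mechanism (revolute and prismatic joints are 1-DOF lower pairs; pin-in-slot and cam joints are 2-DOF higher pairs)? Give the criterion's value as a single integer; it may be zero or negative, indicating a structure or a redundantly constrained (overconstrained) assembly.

M = 2

link 0 = ground. State L|J1|J2 = 1|0|0
+link1  2|0|0
R(1,0) f=1→J1  2|1|0
+link2  3|1|0
+link3  4|1|0
C(3,1) f=2→J2  4|1|1
R(3,0) f=1→J1  4|2|1
P(0,2) f=1→J1  4|3|1
M = 3(4−1)−2·3−1 = 9−6−1 = 2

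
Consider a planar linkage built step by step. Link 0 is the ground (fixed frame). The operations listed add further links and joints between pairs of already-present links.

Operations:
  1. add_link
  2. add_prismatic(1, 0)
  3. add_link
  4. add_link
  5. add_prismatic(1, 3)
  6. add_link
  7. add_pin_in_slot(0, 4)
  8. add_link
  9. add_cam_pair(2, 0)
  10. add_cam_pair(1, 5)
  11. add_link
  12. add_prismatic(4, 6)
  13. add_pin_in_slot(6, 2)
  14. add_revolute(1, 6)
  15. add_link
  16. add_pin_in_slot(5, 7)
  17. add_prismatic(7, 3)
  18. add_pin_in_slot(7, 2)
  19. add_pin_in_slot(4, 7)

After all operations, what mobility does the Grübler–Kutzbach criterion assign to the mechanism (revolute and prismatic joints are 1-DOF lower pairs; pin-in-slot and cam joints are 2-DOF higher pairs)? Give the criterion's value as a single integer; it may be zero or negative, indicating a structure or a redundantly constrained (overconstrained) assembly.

M = 4

link 0 = ground. State L|J1|J2 = 1|0|0
+link1  2|0|0
P(1,0) f=1→J1  2|1|0
+link2  3|1|0
+link3  4|1|0
P(1,3) f=1→J1  4|2|0
+link4  5|2|0
PS(0,4) f=2→J2  5|2|1
+link5  6|2|1
C(2,0) f=2→J2  6|2|2
C(1,5) f=2→J2  6|2|3
+link6  7|2|3
P(4,6) f=1→J1  7|3|3
PS(6,2) f=2→J2  7|3|4
R(1,6) f=1→J1  7|4|4
+link7  8|4|4
PS(5,7) f=2→J2  8|4|5
P(7,3) f=1→J1  8|5|5
PS(7,2) f=2→J2  8|5|6
PS(4,7) f=2→J2  8|5|7
M = 3(8−1)−2·5−7 = 21−10−7 = 4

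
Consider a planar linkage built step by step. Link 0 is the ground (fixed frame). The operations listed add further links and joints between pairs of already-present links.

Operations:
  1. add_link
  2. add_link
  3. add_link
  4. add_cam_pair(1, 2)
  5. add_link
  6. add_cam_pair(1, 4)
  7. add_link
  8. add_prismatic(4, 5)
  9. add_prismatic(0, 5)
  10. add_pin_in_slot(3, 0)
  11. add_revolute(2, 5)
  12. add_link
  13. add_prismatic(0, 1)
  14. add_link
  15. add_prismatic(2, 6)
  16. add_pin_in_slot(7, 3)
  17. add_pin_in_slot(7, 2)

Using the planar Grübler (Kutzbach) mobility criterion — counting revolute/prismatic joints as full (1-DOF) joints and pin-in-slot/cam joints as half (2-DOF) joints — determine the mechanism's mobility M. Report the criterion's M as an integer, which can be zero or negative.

link 0 = ground. State L|J1|J2 = 1|0|0
+link1  2|0|0
+link2  3|0|0
+link3  4|0|0
C(1,2) f=2→J2  4|0|1
+link4  5|0|1
C(1,4) f=2→J2  5|0|2
+link5  6|0|2
P(4,5) f=1→J1  6|1|2
P(0,5) f=1→J1  6|2|2
PS(3,0) f=2→J2  6|2|3
R(2,5) f=1→J1  6|3|3
+link6  7|3|3
P(0,1) f=1→J1  7|4|3
+link7  8|4|3
P(2,6) f=1→J1  8|5|3
PS(7,3) f=2→J2  8|5|4
PS(7,2) f=2→J2  8|5|5
M = 3(8−1)−2·5−5 = 21−10−5 = 6

M = 6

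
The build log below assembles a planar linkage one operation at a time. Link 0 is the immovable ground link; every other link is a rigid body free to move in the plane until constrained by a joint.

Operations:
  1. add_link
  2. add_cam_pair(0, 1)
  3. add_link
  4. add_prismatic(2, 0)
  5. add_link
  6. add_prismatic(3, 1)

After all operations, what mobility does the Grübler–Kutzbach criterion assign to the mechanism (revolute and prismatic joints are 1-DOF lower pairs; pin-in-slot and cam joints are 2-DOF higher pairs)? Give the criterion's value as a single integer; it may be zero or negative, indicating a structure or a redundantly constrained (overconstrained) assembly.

[1;0;0] (link 0 is ground)
L+ [2;0;0]
C(0,1)∈J2 [2;0;1]
L+ [3;0;1]
P(2,0)∈J1 [3;1;1]
L+ [4;1;1]
P(3,1)∈J1 [4;2;1]
mobility = 9 − 4 − 1 = 4

M = 4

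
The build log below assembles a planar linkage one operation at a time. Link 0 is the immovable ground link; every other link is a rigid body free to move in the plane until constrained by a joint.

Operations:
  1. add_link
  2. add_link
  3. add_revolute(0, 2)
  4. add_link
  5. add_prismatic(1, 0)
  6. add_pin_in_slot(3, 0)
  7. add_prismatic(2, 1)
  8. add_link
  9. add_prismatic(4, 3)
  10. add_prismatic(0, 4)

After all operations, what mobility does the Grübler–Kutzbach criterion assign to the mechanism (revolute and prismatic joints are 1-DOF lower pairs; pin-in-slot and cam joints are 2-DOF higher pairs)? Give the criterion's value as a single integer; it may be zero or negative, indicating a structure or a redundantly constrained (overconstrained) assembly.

ground; <1,0,0>
#1 <2,0,0>
#2 <3,0,0>
R:0↔2 J1 <3,1,0>
#3 <4,1,0>
P:1↔0 J1 <4,2,0>
PS:3↔0 J2 <4,2,1>
P:2↔1 J1 <4,3,1>
#4 <5,3,1>
P:4↔3 J1 <5,4,1>
P:0↔4 J1 <5,5,1>
3×4 − 2×5 − 1×1 = 1

M = 1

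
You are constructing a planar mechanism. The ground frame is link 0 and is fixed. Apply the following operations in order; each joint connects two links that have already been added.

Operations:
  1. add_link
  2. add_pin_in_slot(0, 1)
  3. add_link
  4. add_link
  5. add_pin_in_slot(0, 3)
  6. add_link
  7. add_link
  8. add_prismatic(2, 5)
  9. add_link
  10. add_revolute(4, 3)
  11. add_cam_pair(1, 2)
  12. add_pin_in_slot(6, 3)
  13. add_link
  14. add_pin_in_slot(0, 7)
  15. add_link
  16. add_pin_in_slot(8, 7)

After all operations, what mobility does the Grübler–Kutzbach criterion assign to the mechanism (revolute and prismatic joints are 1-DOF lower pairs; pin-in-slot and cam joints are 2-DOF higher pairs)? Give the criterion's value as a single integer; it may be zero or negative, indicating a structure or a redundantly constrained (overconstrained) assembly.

ground; <1,0,0>
#1 <2,0,0>
PS:0↔1 J2 <2,0,1>
#2 <3,0,1>
#3 <4,0,1>
PS:0↔3 J2 <4,0,2>
#4 <5,0,2>
#5 <6,0,2>
P:2↔5 J1 <6,1,2>
#6 <7,1,2>
R:4↔3 J1 <7,2,2>
C:1↔2 J2 <7,2,3>
PS:6↔3 J2 <7,2,4>
#7 <8,2,4>
PS:0↔7 J2 <8,2,5>
#8 <9,2,5>
PS:8↔7 J2 <9,2,6>
3×8 − 2×2 − 1×6 = 14

M = 14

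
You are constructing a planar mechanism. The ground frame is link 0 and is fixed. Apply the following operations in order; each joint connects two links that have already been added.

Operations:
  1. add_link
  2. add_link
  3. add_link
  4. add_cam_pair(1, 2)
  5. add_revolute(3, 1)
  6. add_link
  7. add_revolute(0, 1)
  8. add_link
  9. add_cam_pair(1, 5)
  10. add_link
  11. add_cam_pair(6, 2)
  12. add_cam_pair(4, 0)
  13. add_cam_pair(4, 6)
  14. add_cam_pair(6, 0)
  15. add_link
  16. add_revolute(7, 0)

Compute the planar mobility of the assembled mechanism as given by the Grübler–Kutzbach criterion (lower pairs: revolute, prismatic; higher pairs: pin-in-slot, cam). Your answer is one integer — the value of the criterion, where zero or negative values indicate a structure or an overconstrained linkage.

link 0 = ground. State L|J1|J2 = 1|0|0
+link1  2|0|0
+link2  3|0|0
+link3  4|0|0
C(1,2) f=2→J2  4|0|1
R(3,1) f=1→J1  4|1|1
+link4  5|1|1
R(0,1) f=1→J1  5|2|1
+link5  6|2|1
C(1,5) f=2→J2  6|2|2
+link6  7|2|2
C(6,2) f=2→J2  7|2|3
C(4,0) f=2→J2  7|2|4
C(4,6) f=2→J2  7|2|5
C(6,0) f=2→J2  7|2|6
+link7  8|2|6
R(7,0) f=1→J1  8|3|6
M = 3(8−1)−2·3−6 = 21−6−6 = 9

M = 9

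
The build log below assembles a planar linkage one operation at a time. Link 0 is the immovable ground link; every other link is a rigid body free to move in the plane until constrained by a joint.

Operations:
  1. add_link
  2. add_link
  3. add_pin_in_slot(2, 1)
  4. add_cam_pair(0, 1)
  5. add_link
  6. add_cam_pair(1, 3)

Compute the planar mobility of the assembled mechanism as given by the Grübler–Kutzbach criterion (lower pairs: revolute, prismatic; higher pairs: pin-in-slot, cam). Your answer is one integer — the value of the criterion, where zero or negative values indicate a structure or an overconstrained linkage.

link 0 = ground. State L|J1|J2 = 1|0|0
+link1  2|0|0
+link2  3|0|0
PS(2,1) f=2→J2  3|0|1
C(0,1) f=2→J2  3|0|2
+link3  4|0|2
C(1,3) f=2→J2  4|0|3
M = 3(4−1)−2·0−3 = 9−0−3 = 6

M = 6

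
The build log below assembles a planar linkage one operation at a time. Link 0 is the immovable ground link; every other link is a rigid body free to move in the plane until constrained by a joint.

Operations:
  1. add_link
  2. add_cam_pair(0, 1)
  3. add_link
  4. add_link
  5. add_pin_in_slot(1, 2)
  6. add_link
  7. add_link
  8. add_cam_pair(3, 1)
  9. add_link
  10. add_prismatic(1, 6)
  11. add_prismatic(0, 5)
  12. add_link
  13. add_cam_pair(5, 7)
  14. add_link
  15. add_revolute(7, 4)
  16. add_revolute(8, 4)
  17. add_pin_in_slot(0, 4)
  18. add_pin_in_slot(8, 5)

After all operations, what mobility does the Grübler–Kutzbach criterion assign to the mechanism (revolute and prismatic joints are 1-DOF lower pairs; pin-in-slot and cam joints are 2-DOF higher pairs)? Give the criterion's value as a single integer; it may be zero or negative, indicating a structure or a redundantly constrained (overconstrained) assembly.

M = 10

(L,J1,J2)=(1,0,0); link0 fixed
link1: (2,0,0)
C 0-1 [J2]: (2,0,1)
link2: (3,0,1)
link3: (4,0,1)
PS 1-2 [J2]: (4,0,2)
link4: (5,0,2)
link5: (6,0,2)
C 3-1 [J2]: (6,0,3)
link6: (7,0,3)
P 1-6 [J1]: (7,1,3)
P 0-5 [J1]: (7,2,3)
link7: (8,2,3)
C 5-7 [J2]: (8,2,4)
link8: (9,2,4)
R 7-4 [J1]: (9,3,4)
R 8-4 [J1]: (9,4,4)
PS 0-4 [J2]: (9,4,5)
PS 8-5 [J2]: (9,4,6)
Grübler: 3·8 − 2·4 − 6 = 10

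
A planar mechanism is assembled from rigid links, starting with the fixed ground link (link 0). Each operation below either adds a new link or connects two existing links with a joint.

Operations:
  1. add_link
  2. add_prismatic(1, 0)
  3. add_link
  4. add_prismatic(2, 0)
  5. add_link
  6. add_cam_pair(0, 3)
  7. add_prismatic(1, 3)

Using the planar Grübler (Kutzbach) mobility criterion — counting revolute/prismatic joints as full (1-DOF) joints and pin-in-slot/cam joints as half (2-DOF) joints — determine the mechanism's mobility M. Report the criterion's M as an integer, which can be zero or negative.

[1;0;0] (link 0 is ground)
L+ [2;0;0]
P(1,0)∈J1 [2;1;0]
L+ [3;1;0]
P(2,0)∈J1 [3;2;0]
L+ [4;2;0]
C(0,3)∈J2 [4;2;1]
P(1,3)∈J1 [4;3;1]
mobility = 9 − 6 − 1 = 2

M = 2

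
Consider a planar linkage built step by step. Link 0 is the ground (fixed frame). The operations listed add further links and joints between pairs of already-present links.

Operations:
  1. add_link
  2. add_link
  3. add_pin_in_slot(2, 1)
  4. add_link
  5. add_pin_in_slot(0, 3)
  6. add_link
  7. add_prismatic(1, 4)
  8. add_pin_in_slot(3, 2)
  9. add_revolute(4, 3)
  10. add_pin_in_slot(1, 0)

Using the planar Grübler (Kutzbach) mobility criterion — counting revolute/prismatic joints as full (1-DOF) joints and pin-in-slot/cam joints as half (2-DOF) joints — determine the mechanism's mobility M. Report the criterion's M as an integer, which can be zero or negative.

ground; <1,0,0>
#1 <2,0,0>
#2 <3,0,0>
PS:2↔1 J2 <3,0,1>
#3 <4,0,1>
PS:0↔3 J2 <4,0,2>
#4 <5,0,2>
P:1↔4 J1 <5,1,2>
PS:3↔2 J2 <5,1,3>
R:4↔3 J1 <5,2,3>
PS:1↔0 J2 <5,2,4>
3×4 − 2×2 − 1×4 = 4

M = 4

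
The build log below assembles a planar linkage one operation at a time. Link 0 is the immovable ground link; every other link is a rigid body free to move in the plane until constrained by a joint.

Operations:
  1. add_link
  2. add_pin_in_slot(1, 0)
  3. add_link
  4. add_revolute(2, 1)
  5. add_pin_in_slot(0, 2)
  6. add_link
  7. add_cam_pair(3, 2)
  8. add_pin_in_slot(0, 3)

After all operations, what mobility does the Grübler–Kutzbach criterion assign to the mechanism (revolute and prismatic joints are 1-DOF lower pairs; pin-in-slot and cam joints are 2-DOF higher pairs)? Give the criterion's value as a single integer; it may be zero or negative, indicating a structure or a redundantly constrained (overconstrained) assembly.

link 0 = ground. State L|J1|J2 = 1|0|0
+link1  2|0|0
PS(1,0) f=2→J2  2|0|1
+link2  3|0|1
R(2,1) f=1→J1  3|1|1
PS(0,2) f=2→J2  3|1|2
+link3  4|1|2
C(3,2) f=2→J2  4|1|3
PS(0,3) f=2→J2  4|1|4
M = 3(4−1)−2·1−4 = 9−2−4 = 3

M = 3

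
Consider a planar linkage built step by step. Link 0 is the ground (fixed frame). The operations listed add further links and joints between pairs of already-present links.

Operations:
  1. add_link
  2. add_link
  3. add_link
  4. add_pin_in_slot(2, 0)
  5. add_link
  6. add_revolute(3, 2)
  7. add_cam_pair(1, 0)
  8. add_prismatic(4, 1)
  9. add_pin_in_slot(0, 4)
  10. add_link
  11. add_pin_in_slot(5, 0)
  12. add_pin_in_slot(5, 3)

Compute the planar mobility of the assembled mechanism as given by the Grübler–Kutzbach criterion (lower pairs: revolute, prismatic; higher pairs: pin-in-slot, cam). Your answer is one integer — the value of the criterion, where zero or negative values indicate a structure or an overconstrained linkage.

link 0 = ground. State L|J1|J2 = 1|0|0
+link1  2|0|0
+link2  3|0|0
+link3  4|0|0
PS(2,0) f=2→J2  4|0|1
+link4  5|0|1
R(3,2) f=1→J1  5|1|1
C(1,0) f=2→J2  5|1|2
P(4,1) f=1→J1  5|2|2
PS(0,4) f=2→J2  5|2|3
+link5  6|2|3
PS(5,0) f=2→J2  6|2|4
PS(5,3) f=2→J2  6|2|5
M = 3(6−1)−2·2−5 = 15−4−5 = 6

M = 6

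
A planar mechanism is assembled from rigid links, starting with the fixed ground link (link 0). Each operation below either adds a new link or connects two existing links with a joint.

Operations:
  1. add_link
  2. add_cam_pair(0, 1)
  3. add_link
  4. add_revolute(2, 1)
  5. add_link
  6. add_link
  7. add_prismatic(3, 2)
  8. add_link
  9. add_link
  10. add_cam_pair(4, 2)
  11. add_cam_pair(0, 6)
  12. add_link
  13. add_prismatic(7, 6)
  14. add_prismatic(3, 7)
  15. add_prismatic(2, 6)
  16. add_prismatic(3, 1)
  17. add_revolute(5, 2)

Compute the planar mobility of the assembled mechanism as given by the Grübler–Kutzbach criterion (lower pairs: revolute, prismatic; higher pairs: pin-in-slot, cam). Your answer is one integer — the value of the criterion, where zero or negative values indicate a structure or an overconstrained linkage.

M = 4

link 0 = ground. State L|J1|J2 = 1|0|0
+link1  2|0|0
C(0,1) f=2→J2  2|0|1
+link2  3|0|1
R(2,1) f=1→J1  3|1|1
+link3  4|1|1
+link4  5|1|1
P(3,2) f=1→J1  5|2|1
+link5  6|2|1
+link6  7|2|1
C(4,2) f=2→J2  7|2|2
C(0,6) f=2→J2  7|2|3
+link7  8|2|3
P(7,6) f=1→J1  8|3|3
P(3,7) f=1→J1  8|4|3
P(2,6) f=1→J1  8|5|3
P(3,1) f=1→J1  8|6|3
R(5,2) f=1→J1  8|7|3
M = 3(8−1)−2·7−3 = 21−14−3 = 4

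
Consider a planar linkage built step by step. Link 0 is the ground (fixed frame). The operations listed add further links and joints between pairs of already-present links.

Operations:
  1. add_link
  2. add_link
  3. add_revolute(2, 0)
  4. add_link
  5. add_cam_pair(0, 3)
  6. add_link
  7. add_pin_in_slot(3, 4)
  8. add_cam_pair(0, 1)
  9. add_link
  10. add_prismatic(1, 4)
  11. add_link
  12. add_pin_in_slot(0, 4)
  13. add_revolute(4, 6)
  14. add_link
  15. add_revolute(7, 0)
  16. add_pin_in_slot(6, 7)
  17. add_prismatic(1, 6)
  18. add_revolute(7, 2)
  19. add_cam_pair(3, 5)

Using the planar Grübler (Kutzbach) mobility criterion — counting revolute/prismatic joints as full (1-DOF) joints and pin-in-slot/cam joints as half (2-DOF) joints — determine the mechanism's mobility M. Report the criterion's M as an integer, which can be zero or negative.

ground; <1,0,0>
#1 <2,0,0>
#2 <3,0,0>
R:2↔0 J1 <3,1,0>
#3 <4,1,0>
C:0↔3 J2 <4,1,1>
#4 <5,1,1>
PS:3↔4 J2 <5,1,2>
C:0↔1 J2 <5,1,3>
#5 <6,1,3>
P:1↔4 J1 <6,2,3>
#6 <7,2,3>
PS:0↔4 J2 <7,2,4>
R:4↔6 J1 <7,3,4>
#7 <8,3,4>
R:7↔0 J1 <8,4,4>
PS:6↔7 J2 <8,4,5>
P:1↔6 J1 <8,5,5>
R:7↔2 J1 <8,6,5>
C:3↔5 J2 <8,6,6>
3×7 − 2×6 − 1×6 = 3

M = 3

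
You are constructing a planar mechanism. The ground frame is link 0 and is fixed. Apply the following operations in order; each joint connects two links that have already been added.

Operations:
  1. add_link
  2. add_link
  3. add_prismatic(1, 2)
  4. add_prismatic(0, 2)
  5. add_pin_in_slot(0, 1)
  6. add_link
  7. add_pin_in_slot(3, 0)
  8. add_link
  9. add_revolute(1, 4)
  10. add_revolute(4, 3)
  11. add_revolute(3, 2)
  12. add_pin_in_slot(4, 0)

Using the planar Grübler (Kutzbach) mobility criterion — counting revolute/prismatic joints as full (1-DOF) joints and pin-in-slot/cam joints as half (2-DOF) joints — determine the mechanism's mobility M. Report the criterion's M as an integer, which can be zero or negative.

M = -1

(L,J1,J2)=(1,0,0); link0 fixed
link1: (2,0,0)
link2: (3,0,0)
P 1-2 [J1]: (3,1,0)
P 0-2 [J1]: (3,2,0)
PS 0-1 [J2]: (3,2,1)
link3: (4,2,1)
PS 3-0 [J2]: (4,2,2)
link4: (5,2,2)
R 1-4 [J1]: (5,3,2)
R 4-3 [J1]: (5,4,2)
R 3-2 [J1]: (5,5,2)
PS 4-0 [J2]: (5,5,3)
Grübler: 3·4 − 2·5 − 3 = -1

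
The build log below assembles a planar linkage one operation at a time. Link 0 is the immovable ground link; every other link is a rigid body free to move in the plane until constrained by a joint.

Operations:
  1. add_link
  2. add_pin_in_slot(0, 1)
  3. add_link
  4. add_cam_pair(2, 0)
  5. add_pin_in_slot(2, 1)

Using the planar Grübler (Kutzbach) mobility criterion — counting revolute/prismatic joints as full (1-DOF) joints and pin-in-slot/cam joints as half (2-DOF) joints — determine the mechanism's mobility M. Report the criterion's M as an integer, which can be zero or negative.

ground; <1,0,0>
#1 <2,0,0>
PS:0↔1 J2 <2,0,1>
#2 <3,0,1>
C:2↔0 J2 <3,0,2>
PS:2↔1 J2 <3,0,3>
3×2 − 2×0 − 1×3 = 3

M = 3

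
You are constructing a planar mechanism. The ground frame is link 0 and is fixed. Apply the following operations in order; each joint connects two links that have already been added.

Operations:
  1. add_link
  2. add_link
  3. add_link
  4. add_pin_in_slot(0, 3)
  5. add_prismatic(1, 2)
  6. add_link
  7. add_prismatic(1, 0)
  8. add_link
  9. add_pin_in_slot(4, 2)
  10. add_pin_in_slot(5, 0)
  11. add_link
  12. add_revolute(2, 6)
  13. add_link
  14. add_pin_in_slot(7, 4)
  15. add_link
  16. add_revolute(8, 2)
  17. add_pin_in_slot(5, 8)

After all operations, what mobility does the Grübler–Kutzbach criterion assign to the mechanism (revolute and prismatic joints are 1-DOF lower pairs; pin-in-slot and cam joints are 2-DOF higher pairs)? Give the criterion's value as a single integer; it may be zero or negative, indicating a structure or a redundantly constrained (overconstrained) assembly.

(L,J1,J2)=(1,0,0); link0 fixed
link1: (2,0,0)
link2: (3,0,0)
link3: (4,0,0)
PS 0-3 [J2]: (4,0,1)
P 1-2 [J1]: (4,1,1)
link4: (5,1,1)
P 1-0 [J1]: (5,2,1)
link5: (6,2,1)
PS 4-2 [J2]: (6,2,2)
PS 5-0 [J2]: (6,2,3)
link6: (7,2,3)
R 2-6 [J1]: (7,3,3)
link7: (8,3,3)
PS 7-4 [J2]: (8,3,4)
link8: (9,3,4)
R 8-2 [J1]: (9,4,4)
PS 5-8 [J2]: (9,4,5)
Grübler: 3·8 − 2·4 − 5 = 11

M = 11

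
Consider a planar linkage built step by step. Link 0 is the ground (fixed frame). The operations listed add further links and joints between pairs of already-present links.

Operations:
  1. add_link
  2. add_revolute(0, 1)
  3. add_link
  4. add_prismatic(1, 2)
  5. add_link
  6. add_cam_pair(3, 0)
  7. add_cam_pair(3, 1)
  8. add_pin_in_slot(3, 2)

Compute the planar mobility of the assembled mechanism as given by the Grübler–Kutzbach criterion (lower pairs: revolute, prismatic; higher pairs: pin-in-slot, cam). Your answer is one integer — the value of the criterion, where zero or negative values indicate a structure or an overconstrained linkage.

ground; <1,0,0>
#1 <2,0,0>
R:0↔1 J1 <2,1,0>
#2 <3,1,0>
P:1↔2 J1 <3,2,0>
#3 <4,2,0>
C:3↔0 J2 <4,2,1>
C:3↔1 J2 <4,2,2>
PS:3↔2 J2 <4,2,3>
3×3 − 2×2 − 1×3 = 2

M = 2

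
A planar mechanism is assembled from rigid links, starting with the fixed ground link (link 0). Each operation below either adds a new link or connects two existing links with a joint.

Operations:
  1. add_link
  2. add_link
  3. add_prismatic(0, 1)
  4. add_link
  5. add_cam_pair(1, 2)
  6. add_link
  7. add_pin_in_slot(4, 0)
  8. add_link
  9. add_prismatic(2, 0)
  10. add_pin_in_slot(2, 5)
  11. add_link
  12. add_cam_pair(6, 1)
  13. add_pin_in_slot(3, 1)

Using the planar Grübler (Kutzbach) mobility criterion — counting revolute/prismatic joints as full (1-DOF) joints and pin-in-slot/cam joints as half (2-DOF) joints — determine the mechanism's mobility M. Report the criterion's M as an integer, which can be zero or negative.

M = 9

ground; <1,0,0>
#1 <2,0,0>
#2 <3,0,0>
P:0↔1 J1 <3,1,0>
#3 <4,1,0>
C:1↔2 J2 <4,1,1>
#4 <5,1,1>
PS:4↔0 J2 <5,1,2>
#5 <6,1,2>
P:2↔0 J1 <6,2,2>
PS:2↔5 J2 <6,2,3>
#6 <7,2,3>
C:6↔1 J2 <7,2,4>
PS:3↔1 J2 <7,2,5>
3×6 − 2×2 − 1×5 = 9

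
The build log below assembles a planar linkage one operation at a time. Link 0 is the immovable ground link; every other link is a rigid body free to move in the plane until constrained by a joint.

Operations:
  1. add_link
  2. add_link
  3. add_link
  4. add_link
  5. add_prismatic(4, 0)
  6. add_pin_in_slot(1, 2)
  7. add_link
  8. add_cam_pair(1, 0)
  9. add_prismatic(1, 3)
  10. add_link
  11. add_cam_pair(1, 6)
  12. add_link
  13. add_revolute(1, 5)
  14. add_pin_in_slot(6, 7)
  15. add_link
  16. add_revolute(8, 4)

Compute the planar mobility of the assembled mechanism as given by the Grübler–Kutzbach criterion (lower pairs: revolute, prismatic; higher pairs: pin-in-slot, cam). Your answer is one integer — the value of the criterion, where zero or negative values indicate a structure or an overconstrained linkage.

ground; <1,0,0>
#1 <2,0,0>
#2 <3,0,0>
#3 <4,0,0>
#4 <5,0,0>
P:4↔0 J1 <5,1,0>
PS:1↔2 J2 <5,1,1>
#5 <6,1,1>
C:1↔0 J2 <6,1,2>
P:1↔3 J1 <6,2,2>
#6 <7,2,2>
C:1↔6 J2 <7,2,3>
#7 <8,2,3>
R:1↔5 J1 <8,3,3>
PS:6↔7 J2 <8,3,4>
#8 <9,3,4>
R:8↔4 J1 <9,4,4>
3×8 − 2×4 − 1×4 = 12

M = 12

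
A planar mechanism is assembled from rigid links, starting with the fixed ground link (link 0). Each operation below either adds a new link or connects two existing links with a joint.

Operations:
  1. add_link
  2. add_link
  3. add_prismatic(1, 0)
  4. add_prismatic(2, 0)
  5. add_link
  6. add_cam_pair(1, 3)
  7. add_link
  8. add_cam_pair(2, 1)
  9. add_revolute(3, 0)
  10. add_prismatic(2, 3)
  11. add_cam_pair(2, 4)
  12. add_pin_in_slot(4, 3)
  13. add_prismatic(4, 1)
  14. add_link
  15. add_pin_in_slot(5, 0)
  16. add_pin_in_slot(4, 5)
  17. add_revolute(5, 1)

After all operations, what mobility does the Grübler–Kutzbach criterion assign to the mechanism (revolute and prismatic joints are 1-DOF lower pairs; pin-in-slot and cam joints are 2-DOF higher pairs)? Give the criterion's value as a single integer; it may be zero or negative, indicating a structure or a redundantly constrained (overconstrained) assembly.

(L,J1,J2)=(1,0,0); link0 fixed
link1: (2,0,0)
link2: (3,0,0)
P 1-0 [J1]: (3,1,0)
P 2-0 [J1]: (3,2,0)
link3: (4,2,0)
C 1-3 [J2]: (4,2,1)
link4: (5,2,1)
C 2-1 [J2]: (5,2,2)
R 3-0 [J1]: (5,3,2)
P 2-3 [J1]: (5,4,2)
C 2-4 [J2]: (5,4,3)
PS 4-3 [J2]: (5,4,4)
P 4-1 [J1]: (5,5,4)
link5: (6,5,4)
PS 5-0 [J2]: (6,5,5)
PS 4-5 [J2]: (6,5,6)
R 5-1 [J1]: (6,6,6)
Grübler: 3·5 − 2·6 − 6 = -3

M = -3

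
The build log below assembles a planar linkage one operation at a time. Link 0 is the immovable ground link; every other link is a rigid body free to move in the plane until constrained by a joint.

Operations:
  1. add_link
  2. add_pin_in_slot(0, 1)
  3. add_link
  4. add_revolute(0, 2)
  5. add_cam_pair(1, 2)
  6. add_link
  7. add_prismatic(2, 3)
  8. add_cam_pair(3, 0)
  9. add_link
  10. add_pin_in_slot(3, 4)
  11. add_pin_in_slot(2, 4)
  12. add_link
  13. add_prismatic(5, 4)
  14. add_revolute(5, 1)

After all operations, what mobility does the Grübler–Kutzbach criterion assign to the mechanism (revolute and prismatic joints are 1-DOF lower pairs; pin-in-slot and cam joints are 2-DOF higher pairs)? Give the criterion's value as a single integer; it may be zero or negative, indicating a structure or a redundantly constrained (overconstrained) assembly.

(L,J1,J2)=(1,0,0); link0 fixed
link1: (2,0,0)
PS 0-1 [J2]: (2,0,1)
link2: (3,0,1)
R 0-2 [J1]: (3,1,1)
C 1-2 [J2]: (3,1,2)
link3: (4,1,2)
P 2-3 [J1]: (4,2,2)
C 3-0 [J2]: (4,2,3)
link4: (5,2,3)
PS 3-4 [J2]: (5,2,4)
PS 2-4 [J2]: (5,2,5)
link5: (6,2,5)
P 5-4 [J1]: (6,3,5)
R 5-1 [J1]: (6,4,5)
Grübler: 3·5 − 2·4 − 5 = 2

M = 2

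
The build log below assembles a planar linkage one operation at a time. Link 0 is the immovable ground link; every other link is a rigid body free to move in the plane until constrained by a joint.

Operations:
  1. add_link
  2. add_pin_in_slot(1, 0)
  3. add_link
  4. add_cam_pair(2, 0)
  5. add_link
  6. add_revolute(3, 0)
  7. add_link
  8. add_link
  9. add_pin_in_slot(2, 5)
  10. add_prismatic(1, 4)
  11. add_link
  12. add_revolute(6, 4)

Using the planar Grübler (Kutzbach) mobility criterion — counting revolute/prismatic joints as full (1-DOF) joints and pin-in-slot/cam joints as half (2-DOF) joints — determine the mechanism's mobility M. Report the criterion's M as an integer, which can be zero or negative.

(L,J1,J2)=(1,0,0); link0 fixed
link1: (2,0,0)
PS 1-0 [J2]: (2,0,1)
link2: (3,0,1)
C 2-0 [J2]: (3,0,2)
link3: (4,0,2)
R 3-0 [J1]: (4,1,2)
link4: (5,1,2)
link5: (6,1,2)
PS 2-5 [J2]: (6,1,3)
P 1-4 [J1]: (6,2,3)
link6: (7,2,3)
R 6-4 [J1]: (7,3,3)
Grübler: 3·6 − 2·3 − 3 = 9

M = 9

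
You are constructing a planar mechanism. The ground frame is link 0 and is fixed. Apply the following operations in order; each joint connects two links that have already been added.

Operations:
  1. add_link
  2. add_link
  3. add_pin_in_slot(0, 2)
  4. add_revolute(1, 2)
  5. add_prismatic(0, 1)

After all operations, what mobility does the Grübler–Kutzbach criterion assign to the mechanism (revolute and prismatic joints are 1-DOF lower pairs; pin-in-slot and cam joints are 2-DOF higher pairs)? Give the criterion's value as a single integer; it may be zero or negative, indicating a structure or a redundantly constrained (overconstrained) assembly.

M = 1

ground; <1,0,0>
#1 <2,0,0>
#2 <3,0,0>
PS:0↔2 J2 <3,0,1>
R:1↔2 J1 <3,1,1>
P:0↔1 J1 <3,2,1>
3×2 − 2×2 − 1×1 = 1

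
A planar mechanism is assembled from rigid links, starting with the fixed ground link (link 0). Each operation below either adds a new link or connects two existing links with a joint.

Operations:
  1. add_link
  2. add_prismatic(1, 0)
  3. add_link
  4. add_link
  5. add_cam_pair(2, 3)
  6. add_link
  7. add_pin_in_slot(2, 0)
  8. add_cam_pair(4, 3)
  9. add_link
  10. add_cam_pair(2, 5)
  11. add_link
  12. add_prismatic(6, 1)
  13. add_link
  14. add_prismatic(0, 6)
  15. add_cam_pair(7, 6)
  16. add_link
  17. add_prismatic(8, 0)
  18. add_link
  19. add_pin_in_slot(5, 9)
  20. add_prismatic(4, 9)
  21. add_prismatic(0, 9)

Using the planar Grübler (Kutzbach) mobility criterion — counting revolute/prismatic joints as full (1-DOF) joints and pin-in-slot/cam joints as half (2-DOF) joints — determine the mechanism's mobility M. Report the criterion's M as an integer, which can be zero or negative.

link 0 = ground. State L|J1|J2 = 1|0|0
+link1  2|0|0
P(1,0) f=1→J1  2|1|0
+link2  3|1|0
+link3  4|1|0
C(2,3) f=2→J2  4|1|1
+link4  5|1|1
PS(2,0) f=2→J2  5|1|2
C(4,3) f=2→J2  5|1|3
+link5  6|1|3
C(2,5) f=2→J2  6|1|4
+link6  7|1|4
P(6,1) f=1→J1  7|2|4
+link7  8|2|4
P(0,6) f=1→J1  8|3|4
C(7,6) f=2→J2  8|3|5
+link8  9|3|5
P(8,0) f=1→J1  9|4|5
+link9  10|4|5
PS(5,9) f=2→J2  10|4|6
P(4,9) f=1→J1  10|5|6
P(0,9) f=1→J1  10|6|6
M = 3(10−1)−2·6−6 = 27−12−6 = 9

M = 9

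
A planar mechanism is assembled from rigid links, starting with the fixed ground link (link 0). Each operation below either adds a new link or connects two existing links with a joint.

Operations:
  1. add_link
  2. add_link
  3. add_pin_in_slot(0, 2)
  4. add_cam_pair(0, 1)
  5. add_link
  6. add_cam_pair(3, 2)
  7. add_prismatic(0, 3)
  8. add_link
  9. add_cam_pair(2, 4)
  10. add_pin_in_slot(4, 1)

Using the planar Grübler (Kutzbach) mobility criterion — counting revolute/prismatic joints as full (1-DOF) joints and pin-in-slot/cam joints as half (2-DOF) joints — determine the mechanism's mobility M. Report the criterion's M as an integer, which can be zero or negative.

M = 5

L=1 J1=0 J2=0
add link → L=2 J1=0 J2=0
add link → L=3 J1=0 J2=0
PS@0,2 dof=2 J2 → L=3 J1=0 J2=1
C@0,1 dof=2 J2 → L=3 J1=0 J2=2
add link → L=4 J1=0 J2=2
C@3,2 dof=2 J2 → L=4 J1=0 J2=3
P@0,3 dof=1 J1 → L=4 J1=1 J2=3
add link → L=5 J1=1 J2=3
C@2,4 dof=2 J2 → L=5 J1=1 J2=4
PS@4,1 dof=2 J2 → L=5 J1=1 J2=5
M=3(L−1)−2J1−J2=3·4−2·1−5=5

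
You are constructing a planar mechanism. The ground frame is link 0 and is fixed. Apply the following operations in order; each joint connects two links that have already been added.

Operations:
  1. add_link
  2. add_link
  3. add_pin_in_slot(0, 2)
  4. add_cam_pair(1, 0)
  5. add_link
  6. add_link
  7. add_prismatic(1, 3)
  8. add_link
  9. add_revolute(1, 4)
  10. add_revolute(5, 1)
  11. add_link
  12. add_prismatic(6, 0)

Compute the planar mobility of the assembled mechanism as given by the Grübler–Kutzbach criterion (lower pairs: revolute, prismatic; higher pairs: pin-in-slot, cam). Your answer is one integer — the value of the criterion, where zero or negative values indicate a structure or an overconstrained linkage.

M = 8

[1;0;0] (link 0 is ground)
L+ [2;0;0]
L+ [3;0;0]
PS(0,2)∈J2 [3;0;1]
C(1,0)∈J2 [3;0;2]
L+ [4;0;2]
L+ [5;0;2]
P(1,3)∈J1 [5;1;2]
L+ [6;1;2]
R(1,4)∈J1 [6;2;2]
R(5,1)∈J1 [6;3;2]
L+ [7;3;2]
P(6,0)∈J1 [7;4;2]
mobility = 18 − 8 − 2 = 8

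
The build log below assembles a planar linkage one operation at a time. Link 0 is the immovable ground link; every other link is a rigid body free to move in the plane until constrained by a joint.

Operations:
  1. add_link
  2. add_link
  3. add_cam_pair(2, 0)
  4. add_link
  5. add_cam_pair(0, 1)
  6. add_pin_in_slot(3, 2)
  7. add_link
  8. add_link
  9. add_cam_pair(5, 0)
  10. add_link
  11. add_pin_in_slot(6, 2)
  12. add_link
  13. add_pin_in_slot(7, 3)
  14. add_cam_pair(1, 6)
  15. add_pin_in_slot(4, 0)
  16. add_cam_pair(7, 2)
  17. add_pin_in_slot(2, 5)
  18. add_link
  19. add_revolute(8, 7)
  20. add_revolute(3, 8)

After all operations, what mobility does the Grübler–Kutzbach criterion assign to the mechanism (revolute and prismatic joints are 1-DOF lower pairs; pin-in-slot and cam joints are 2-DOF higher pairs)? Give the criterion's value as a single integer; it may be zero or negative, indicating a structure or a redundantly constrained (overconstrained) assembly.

M = 10

[1;0;0] (link 0 is ground)
L+ [2;0;0]
L+ [3;0;0]
C(2,0)∈J2 [3;0;1]
L+ [4;0;1]
C(0,1)∈J2 [4;0;2]
PS(3,2)∈J2 [4;0;3]
L+ [5;0;3]
L+ [6;0;3]
C(5,0)∈J2 [6;0;4]
L+ [7;0;4]
PS(6,2)∈J2 [7;0;5]
L+ [8;0;5]
PS(7,3)∈J2 [8;0;6]
C(1,6)∈J2 [8;0;7]
PS(4,0)∈J2 [8;0;8]
C(7,2)∈J2 [8;0;9]
PS(2,5)∈J2 [8;0;10]
L+ [9;0;10]
R(8,7)∈J1 [9;1;10]
R(3,8)∈J1 [9;2;10]
mobility = 24 − 4 − 10 = 10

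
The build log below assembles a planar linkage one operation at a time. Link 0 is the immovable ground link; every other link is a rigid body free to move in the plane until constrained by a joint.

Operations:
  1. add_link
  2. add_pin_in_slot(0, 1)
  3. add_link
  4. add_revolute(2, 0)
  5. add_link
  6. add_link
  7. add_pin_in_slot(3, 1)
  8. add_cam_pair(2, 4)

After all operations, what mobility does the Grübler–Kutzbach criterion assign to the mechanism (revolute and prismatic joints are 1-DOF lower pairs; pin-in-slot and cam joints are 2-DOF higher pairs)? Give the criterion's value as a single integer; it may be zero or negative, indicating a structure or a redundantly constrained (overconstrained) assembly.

M = 7

ground; <1,0,0>
#1 <2,0,0>
PS:0↔1 J2 <2,0,1>
#2 <3,0,1>
R:2↔0 J1 <3,1,1>
#3 <4,1,1>
#4 <5,1,1>
PS:3↔1 J2 <5,1,2>
C:2↔4 J2 <5,1,3>
3×4 − 2×1 − 1×3 = 7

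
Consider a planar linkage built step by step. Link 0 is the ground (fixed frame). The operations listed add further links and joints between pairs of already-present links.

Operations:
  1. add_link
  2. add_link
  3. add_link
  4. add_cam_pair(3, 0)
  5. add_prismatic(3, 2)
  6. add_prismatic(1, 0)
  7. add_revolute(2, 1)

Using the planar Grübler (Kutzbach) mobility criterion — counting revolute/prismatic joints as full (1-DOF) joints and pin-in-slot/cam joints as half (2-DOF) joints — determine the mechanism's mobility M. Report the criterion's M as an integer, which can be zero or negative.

[1;0;0] (link 0 is ground)
L+ [2;0;0]
L+ [3;0;0]
L+ [4;0;0]
C(3,0)∈J2 [4;0;1]
P(3,2)∈J1 [4;1;1]
P(1,0)∈J1 [4;2;1]
R(2,1)∈J1 [4;3;1]
mobility = 9 − 6 − 1 = 2

M = 2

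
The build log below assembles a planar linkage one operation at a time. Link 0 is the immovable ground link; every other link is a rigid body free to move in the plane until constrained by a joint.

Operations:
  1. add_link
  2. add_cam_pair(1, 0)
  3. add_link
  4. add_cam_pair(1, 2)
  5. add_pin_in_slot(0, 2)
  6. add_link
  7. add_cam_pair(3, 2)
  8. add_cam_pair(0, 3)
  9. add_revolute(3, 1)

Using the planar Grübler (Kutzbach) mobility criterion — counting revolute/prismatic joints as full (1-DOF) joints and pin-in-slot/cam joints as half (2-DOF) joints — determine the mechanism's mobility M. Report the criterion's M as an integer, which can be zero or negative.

[1;0;0] (link 0 is ground)
L+ [2;0;0]
C(1,0)∈J2 [2;0;1]
L+ [3;0;1]
C(1,2)∈J2 [3;0;2]
PS(0,2)∈J2 [3;0;3]
L+ [4;0;3]
C(3,2)∈J2 [4;0;4]
C(0,3)∈J2 [4;0;5]
R(3,1)∈J1 [4;1;5]
mobility = 9 − 2 − 5 = 2

M = 2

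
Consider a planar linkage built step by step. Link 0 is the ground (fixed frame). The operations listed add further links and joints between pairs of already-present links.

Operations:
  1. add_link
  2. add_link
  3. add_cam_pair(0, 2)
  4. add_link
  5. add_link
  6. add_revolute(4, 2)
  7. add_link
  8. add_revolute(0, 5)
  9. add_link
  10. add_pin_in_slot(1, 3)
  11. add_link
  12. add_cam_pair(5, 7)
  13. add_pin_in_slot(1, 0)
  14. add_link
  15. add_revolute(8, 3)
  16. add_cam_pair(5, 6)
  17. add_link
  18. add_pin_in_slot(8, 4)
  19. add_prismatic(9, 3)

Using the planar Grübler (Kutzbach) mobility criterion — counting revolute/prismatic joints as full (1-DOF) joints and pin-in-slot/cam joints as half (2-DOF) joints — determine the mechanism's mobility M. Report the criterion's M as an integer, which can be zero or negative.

ground; <1,0,0>
#1 <2,0,0>
#2 <3,0,0>
C:0↔2 J2 <3,0,1>
#3 <4,0,1>
#4 <5,0,1>
R:4↔2 J1 <5,1,1>
#5 <6,1,1>
R:0↔5 J1 <6,2,1>
#6 <7,2,1>
PS:1↔3 J2 <7,2,2>
#7 <8,2,2>
C:5↔7 J2 <8,2,3>
PS:1↔0 J2 <8,2,4>
#8 <9,2,4>
R:8↔3 J1 <9,3,4>
C:5↔6 J2 <9,3,5>
#9 <10,3,5>
PS:8↔4 J2 <10,3,6>
P:9↔3 J1 <10,4,6>
3×9 − 2×4 − 1×6 = 13

M = 13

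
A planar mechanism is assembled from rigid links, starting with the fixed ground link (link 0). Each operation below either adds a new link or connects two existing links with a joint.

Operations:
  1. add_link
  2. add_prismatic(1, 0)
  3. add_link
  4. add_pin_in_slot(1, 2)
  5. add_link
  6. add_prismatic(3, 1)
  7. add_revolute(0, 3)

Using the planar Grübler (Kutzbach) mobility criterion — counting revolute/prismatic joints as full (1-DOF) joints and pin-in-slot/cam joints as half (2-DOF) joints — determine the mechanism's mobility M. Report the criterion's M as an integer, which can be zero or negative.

M = 2

(L,J1,J2)=(1,0,0); link0 fixed
link1: (2,0,0)
P 1-0 [J1]: (2,1,0)
link2: (3,1,0)
PS 1-2 [J2]: (3,1,1)
link3: (4,1,1)
P 3-1 [J1]: (4,2,1)
R 0-3 [J1]: (4,3,1)
Grübler: 3·3 − 2·3 − 1 = 2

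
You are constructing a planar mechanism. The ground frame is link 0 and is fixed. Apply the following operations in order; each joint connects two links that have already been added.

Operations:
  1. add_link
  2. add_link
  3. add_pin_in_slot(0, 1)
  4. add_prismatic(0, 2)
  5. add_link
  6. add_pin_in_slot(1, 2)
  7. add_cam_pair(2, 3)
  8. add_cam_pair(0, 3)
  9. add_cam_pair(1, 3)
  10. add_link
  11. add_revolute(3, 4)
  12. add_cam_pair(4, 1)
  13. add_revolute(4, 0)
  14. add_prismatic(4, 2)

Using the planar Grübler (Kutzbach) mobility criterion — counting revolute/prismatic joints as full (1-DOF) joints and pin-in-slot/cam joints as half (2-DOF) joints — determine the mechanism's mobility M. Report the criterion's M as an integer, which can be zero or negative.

[1;0;0] (link 0 is ground)
L+ [2;0;0]
L+ [3;0;0]
PS(0,1)∈J2 [3;0;1]
P(0,2)∈J1 [3;1;1]
L+ [4;1;1]
PS(1,2)∈J2 [4;1;2]
C(2,3)∈J2 [4;1;3]
C(0,3)∈J2 [4;1;4]
C(1,3)∈J2 [4;1;5]
L+ [5;1;5]
R(3,4)∈J1 [5;2;5]
C(4,1)∈J2 [5;2;6]
R(4,0)∈J1 [5;3;6]
P(4,2)∈J1 [5;4;6]
mobility = 12 − 8 − 6 = -2

M = -2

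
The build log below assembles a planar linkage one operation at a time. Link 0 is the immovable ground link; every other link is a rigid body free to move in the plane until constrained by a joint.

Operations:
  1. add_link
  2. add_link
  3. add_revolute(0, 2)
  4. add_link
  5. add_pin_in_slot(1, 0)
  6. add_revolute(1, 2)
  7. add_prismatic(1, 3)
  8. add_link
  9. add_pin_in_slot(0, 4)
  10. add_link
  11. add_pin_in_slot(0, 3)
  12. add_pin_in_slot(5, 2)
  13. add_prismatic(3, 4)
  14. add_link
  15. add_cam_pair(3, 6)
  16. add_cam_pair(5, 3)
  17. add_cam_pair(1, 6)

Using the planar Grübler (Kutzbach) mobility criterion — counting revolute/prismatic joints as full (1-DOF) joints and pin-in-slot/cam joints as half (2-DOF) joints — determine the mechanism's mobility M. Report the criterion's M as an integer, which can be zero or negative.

M = 3

[1;0;0] (link 0 is ground)
L+ [2;0;0]
L+ [3;0;0]
R(0,2)∈J1 [3;1;0]
L+ [4;1;0]
PS(1,0)∈J2 [4;1;1]
R(1,2)∈J1 [4;2;1]
P(1,3)∈J1 [4;3;1]
L+ [5;3;1]
PS(0,4)∈J2 [5;3;2]
L+ [6;3;2]
PS(0,3)∈J2 [6;3;3]
PS(5,2)∈J2 [6;3;4]
P(3,4)∈J1 [6;4;4]
L+ [7;4;4]
C(3,6)∈J2 [7;4;5]
C(5,3)∈J2 [7;4;6]
C(1,6)∈J2 [7;4;7]
mobility = 18 − 8 − 7 = 3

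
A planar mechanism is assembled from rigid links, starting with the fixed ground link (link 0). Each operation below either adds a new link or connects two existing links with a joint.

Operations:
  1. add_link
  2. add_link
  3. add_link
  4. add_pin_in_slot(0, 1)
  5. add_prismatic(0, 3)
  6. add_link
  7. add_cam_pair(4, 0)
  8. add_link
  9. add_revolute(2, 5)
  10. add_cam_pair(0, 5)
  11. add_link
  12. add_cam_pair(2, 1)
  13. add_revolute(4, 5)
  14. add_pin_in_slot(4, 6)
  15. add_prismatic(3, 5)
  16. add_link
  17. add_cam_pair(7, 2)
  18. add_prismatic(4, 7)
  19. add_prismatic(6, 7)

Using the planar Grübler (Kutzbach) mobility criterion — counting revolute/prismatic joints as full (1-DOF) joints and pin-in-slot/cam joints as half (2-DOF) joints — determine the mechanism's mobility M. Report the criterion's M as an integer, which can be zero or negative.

M = 3

[1;0;0] (link 0 is ground)
L+ [2;0;0]
L+ [3;0;0]
L+ [4;0;0]
PS(0,1)∈J2 [4;0;1]
P(0,3)∈J1 [4;1;1]
L+ [5;1;1]
C(4,0)∈J2 [5;1;2]
L+ [6;1;2]
R(2,5)∈J1 [6;2;2]
C(0,5)∈J2 [6;2;3]
L+ [7;2;3]
C(2,1)∈J2 [7;2;4]
R(4,5)∈J1 [7;3;4]
PS(4,6)∈J2 [7;3;5]
P(3,5)∈J1 [7;4;5]
L+ [8;4;5]
C(7,2)∈J2 [8;4;6]
P(4,7)∈J1 [8;5;6]
P(6,7)∈J1 [8;6;6]
mobility = 21 − 12 − 6 = 3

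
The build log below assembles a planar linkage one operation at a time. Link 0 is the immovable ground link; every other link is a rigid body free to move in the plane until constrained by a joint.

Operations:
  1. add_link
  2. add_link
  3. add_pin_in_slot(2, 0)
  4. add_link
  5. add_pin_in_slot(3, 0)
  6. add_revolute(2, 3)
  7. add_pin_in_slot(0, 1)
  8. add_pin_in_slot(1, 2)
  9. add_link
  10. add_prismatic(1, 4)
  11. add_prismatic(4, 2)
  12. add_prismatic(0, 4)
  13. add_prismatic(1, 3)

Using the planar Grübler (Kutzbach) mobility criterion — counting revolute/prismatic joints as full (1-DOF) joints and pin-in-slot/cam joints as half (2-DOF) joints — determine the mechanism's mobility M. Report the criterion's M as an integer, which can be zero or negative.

M = -2

(L,J1,J2)=(1,0,0); link0 fixed
link1: (2,0,0)
link2: (3,0,0)
PS 2-0 [J2]: (3,0,1)
link3: (4,0,1)
PS 3-0 [J2]: (4,0,2)
R 2-3 [J1]: (4,1,2)
PS 0-1 [J2]: (4,1,3)
PS 1-2 [J2]: (4,1,4)
link4: (5,1,4)
P 1-4 [J1]: (5,2,4)
P 4-2 [J1]: (5,3,4)
P 0-4 [J1]: (5,4,4)
P 1-3 [J1]: (5,5,4)
Grübler: 3·4 − 2·5 − 4 = -2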